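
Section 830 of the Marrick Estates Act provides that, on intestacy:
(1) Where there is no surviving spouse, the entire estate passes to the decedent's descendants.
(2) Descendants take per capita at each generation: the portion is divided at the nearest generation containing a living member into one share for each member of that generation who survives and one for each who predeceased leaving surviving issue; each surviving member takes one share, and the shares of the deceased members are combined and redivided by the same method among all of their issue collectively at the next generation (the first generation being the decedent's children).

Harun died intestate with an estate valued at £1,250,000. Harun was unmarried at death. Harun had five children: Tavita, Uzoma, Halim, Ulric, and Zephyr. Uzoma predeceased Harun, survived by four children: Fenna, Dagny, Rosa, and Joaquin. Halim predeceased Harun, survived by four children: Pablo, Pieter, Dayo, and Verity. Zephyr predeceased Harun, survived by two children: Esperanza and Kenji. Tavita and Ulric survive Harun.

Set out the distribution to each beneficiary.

Tavita: £250,000; Fenna: £75,000; Dagny: £75,000; Rosa: £75,000; Joaquin: £75,000; Pablo: £75,000; Pieter: £75,000; Dayo: £75,000; Verity: £75,000; Ulric: £250,000; Esperanza: £75,000; Kenji: £75,000

The entire £1,250,000 passes to the descendants.
That amount (£1,250,000) is divided at the children's generation into 5 shares of £250,000. Tavita and Ulric each take £250,000. The 3 shares of the deceased (Uzoma, Halim, and Zephyr) are combined into a pool of £750,000.
That pool (£750,000) is divided at the grandchildren's generation equally among Fenna, Dagny, Rosa, Joaquin, Pablo, Pieter, Dayo, Verity, Esperanza, and Kenji: £75,000 each.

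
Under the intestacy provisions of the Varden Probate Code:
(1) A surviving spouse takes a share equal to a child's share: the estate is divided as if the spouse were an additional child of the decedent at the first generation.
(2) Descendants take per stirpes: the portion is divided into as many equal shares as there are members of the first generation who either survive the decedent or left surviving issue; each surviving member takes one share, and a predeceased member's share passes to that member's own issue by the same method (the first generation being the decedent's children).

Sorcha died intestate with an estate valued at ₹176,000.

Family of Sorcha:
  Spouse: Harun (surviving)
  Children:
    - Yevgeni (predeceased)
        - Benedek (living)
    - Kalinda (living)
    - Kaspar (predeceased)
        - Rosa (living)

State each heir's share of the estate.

The spouse counts as an additional share at the children's level, so there are 4 primary shares of ₹44,000. Harun takes one such share (₹44,000).
The children's combined portion (₹132,000) is divided into 3 shares of ₹44,000: Kalinda takes ₹44,000; Yevgeni's ₹44,000 share passes to Yevgeni's issue; Kaspar's ₹44,000 share passes to Kaspar's issue.
Yevgeni's share (₹44,000) passes entirely to Benedek.
Kaspar's share (₹44,000) passes entirely to Rosa.

Harun: ₹44,000; Benedek: ₹44,000; Kalinda: ₹44,000; Rosa: ₹44,000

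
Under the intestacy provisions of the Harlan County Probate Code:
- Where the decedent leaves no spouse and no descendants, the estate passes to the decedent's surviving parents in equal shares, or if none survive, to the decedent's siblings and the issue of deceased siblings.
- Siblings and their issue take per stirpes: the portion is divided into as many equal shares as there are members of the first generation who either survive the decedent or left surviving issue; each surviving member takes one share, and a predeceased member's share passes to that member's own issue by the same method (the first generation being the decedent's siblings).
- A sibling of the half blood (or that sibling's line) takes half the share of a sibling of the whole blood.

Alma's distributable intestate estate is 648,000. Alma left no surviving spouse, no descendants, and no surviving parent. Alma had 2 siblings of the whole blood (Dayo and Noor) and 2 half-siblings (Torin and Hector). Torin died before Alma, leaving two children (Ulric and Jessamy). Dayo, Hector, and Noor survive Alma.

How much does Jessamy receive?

The entire 648,000 passes to the siblings and their issue.
Counting each half-blood sibling's line as half a unit, there are 3 units in 648,000, so one unit is 216,000. Whole-blood lines (Dayo and Noor) take 216,000 each; half-blood lines (Torin and Hector) take 108,000 each.
Torin's share (108,000) is divided into 2 shares of 54,000: Ulric and Jessamy each take 54,000.

Jessamy receives 54,000.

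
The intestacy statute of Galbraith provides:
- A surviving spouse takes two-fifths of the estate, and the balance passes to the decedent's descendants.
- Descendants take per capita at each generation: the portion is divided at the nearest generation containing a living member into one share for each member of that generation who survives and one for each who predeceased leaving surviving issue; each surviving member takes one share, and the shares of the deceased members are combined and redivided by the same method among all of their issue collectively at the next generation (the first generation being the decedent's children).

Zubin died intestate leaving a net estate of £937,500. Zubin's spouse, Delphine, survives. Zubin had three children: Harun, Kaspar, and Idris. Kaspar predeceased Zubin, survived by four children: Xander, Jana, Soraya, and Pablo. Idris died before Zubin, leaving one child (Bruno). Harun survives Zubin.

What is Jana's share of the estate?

Jana receives £75,000.

Delphine takes two-fifths of £937,500 = £375,000. The remaining £562,500 passes to the descendants.
The descendants' portion (£562,500) is divided at the children's generation into 3 shares of £187,500. Harun takes £187,500. The 2 shares of the deceased (Kaspar and Idris) are combined into a pool of £375,000.
That pool (£375,000) is divided at the grandchildren's generation equally among Xander, Jana, Soraya, Pablo, and Bruno: £75,000 each.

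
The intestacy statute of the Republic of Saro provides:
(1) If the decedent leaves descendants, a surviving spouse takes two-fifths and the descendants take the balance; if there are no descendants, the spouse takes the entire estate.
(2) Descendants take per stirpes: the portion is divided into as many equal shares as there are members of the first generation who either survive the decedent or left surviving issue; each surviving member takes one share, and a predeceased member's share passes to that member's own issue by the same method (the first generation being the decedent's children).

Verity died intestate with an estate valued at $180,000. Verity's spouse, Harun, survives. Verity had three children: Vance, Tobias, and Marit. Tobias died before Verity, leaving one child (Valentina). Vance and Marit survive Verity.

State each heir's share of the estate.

Harun: $72,000; Vance: $36,000; Valentina: $36,000; Marit: $36,000

Harun takes two-fifths of $180,000 = $72,000. The remaining $108,000 passes to the descendants.
The descendants' portion ($108,000) is divided into 3 shares of $36,000: Vance and Marit each take $36,000; Tobias's $36,000 share passes to Tobias's issue.
Tobias's share ($36,000) passes entirely to Valentina.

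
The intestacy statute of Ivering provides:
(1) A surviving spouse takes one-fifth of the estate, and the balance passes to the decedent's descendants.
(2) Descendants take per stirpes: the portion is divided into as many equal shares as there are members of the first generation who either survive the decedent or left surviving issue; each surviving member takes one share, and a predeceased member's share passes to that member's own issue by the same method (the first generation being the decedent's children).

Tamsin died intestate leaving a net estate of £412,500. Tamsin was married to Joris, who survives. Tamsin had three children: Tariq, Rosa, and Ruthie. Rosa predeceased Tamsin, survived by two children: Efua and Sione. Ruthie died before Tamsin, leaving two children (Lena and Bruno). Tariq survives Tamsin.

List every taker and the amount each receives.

Joris: £82,500; Tariq: £110,000; Efua: £55,000; Sione: £55,000; Lena: £55,000; Bruno: £55,000

Joris takes one-fifth of £412,500 = £82,500. The remaining £330,000 passes to the descendants.
The descendants' portion (£330,000) is divided into 3 shares of £110,000: Tariq takes £110,000; Rosa's £110,000 share passes to Rosa's issue; Ruthie's £110,000 share passes to Ruthie's issue.
Rosa's share (£110,000) is divided into 2 shares of £55,000: Efua and Sione each take £55,000.
Ruthie's share (£110,000) is divided into 2 shares of £55,000: Lena and Bruno each take £55,000.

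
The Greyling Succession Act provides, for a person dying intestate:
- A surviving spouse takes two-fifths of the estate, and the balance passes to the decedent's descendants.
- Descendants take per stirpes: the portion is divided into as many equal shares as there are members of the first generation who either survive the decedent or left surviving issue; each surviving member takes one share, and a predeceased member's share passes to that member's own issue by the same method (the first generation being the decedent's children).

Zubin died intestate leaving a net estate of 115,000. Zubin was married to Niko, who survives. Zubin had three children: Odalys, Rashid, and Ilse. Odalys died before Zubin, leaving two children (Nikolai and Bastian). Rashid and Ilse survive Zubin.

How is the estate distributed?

Niko: 46,000; Nikolai: 11,500; Bastian: 11,500; Rashid: 23,000; Ilse: 23,000

Niko takes two-fifths of 115,000 = 46,000. The remaining 69,000 passes to the descendants.
The descendants' portion (69,000) is divided into 3 shares of 23,000: Rashid and Ilse each take 23,000; Odalys's 23,000 share passes to Odalys's issue.
Odalys's share (23,000) is divided into 2 shares of 11,500: Nikolai and Bastian each take 11,500.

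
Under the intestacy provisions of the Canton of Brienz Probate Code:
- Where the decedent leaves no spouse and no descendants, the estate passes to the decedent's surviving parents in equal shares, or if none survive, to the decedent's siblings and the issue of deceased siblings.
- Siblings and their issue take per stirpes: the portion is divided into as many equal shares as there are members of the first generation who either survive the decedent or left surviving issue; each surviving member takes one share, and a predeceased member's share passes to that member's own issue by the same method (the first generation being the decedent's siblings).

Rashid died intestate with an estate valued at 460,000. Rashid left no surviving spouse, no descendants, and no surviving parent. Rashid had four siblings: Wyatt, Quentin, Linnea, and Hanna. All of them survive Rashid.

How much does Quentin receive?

The entire 460,000 passes to the siblings and their issue.
That amount (460,000) is divided into 4 shares of 115,000: Wyatt, Quentin, Linnea, and Hanna each take 115,000.

Quentin receives 115,000.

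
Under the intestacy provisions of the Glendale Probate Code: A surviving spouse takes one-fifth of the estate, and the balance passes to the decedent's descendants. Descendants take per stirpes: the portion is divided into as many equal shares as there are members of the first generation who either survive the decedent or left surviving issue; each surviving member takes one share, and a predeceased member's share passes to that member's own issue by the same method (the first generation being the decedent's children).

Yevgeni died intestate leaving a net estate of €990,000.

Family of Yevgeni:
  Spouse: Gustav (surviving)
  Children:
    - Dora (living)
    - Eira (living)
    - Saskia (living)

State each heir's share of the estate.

Gustav takes one-fifth of €990,000 = €198,000. The remaining €792,000 passes to the descendants.
The descendants' portion (€792,000) is divided into 3 shares of €264,000: Dora, Eira, and Saskia each take €264,000.

Gustav: €198,000; Dora: €264,000; Eira: €264,000; Saskia: €264,000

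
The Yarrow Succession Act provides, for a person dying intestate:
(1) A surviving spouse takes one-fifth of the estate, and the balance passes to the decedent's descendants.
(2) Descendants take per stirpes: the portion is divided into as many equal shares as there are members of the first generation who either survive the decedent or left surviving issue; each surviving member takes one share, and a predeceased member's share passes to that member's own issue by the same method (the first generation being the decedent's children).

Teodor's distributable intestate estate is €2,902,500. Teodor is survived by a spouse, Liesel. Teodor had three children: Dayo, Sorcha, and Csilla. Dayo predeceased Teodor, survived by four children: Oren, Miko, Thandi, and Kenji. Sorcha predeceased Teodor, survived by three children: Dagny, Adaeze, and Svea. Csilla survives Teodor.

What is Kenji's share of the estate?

Kenji receives €193,500.

Liesel takes one-fifth of €2,902,500 = €580,500. The remaining €2,322,000 passes to the descendants.
The descendants' portion (€2,322,000) is divided into 3 shares of €774,000: Csilla takes €774,000; Dayo's €774,000 share passes to Dayo's issue; Sorcha's €774,000 share passes to Sorcha's issue.
Dayo's share (€774,000) is divided into 4 shares of €193,500: Oren, Miko, Thandi, and Kenji each take €193,500.
Sorcha's share (€774,000) is divided into 3 shares of €258,000: Dagny, Adaeze, and Svea each take €258,000.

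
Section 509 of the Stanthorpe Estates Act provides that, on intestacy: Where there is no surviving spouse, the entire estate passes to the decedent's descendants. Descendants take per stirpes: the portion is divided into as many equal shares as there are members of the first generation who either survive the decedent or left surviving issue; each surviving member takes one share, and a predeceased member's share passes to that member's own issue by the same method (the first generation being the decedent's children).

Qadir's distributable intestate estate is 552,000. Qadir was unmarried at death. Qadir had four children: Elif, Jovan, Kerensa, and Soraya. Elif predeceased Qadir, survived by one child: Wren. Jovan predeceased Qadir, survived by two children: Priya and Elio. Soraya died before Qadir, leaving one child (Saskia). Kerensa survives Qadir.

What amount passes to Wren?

Wren receives 138,000.

The entire 552,000 passes to the descendants.
That amount (552,000) is divided into 4 shares of 138,000: Kerensa takes 138,000; Elif's 138,000 share passes to Elif's issue; Jovan's 138,000 share passes to Jovan's issue; Soraya's 138,000 share passes to Soraya's issue.
Elif's share (138,000) passes entirely to Wren.
Jovan's share (138,000) is divided into 2 shares of 69,000: Priya and Elio each take 69,000.
Soraya's share (138,000) passes entirely to Saskia.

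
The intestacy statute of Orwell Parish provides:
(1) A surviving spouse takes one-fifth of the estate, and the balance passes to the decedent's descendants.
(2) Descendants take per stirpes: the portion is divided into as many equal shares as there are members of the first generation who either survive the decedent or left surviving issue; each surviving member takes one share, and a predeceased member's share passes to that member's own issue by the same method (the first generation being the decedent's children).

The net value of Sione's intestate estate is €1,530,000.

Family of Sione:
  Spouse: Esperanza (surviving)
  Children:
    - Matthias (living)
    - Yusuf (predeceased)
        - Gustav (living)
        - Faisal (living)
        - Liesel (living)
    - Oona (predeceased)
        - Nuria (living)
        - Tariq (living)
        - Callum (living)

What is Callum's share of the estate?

Esperanza takes one-fifth of €1,530,000 = €306,000. The remaining €1,224,000 passes to the descendants.
The descendants' portion (€1,224,000) is divided into 3 shares of €408,000: Matthias takes €408,000; Yusuf's €408,000 share passes to Yusuf's issue; Oona's €408,000 share passes to Oona's issue.
Yusuf's share (€408,000) is divided into 3 shares of €136,000: Gustav, Faisal, and Liesel each take €136,000.
Oona's share (€408,000) is divided into 3 shares of €136,000: Nuria, Tariq, and Callum each take €136,000.

Callum receives €136,000.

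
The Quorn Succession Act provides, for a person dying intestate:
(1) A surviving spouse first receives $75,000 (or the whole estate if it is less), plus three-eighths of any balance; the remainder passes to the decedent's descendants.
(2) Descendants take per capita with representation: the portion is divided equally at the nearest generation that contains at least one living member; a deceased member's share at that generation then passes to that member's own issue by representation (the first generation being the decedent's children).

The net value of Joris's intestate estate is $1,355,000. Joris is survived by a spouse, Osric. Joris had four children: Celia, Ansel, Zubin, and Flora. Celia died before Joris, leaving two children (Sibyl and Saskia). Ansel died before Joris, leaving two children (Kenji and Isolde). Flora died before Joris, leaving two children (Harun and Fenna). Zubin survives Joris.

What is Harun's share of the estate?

Harun receives $100,000.

Osric first takes $75,000, leaving a balance of $1,280,000. Osric then takes three-eighths of the balance ($480,000), for a total of $555,000. The remaining $800,000 passes to the descendants.
The descendants' portion ($800,000) is divided into 4 shares of $200,000: Zubin takes $200,000; Celia's $200,000 share passes to Celia's issue; Ansel's $200,000 share passes to Ansel's issue; Flora's $200,000 share passes to Flora's issue.
Celia's share ($200,000) is divided into 2 shares of $100,000: Sibyl and Saskia each take $100,000.
Ansel's share ($200,000) is divided into 2 shares of $100,000: Kenji and Isolde each take $100,000.
Flora's share ($200,000) is divided into 2 shares of $100,000: Harun and Fenna each take $100,000.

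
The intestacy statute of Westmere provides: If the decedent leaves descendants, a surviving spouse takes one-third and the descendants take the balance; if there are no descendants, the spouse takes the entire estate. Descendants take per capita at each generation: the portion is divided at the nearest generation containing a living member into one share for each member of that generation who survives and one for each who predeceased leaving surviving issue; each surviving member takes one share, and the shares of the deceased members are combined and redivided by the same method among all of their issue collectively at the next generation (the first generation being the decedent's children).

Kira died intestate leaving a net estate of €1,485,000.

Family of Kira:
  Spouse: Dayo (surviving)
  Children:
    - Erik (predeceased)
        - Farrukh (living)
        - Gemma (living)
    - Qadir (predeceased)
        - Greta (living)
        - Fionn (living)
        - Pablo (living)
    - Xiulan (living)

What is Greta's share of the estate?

Dayo takes one-third of €1,485,000 = €495,000. The remaining €990,000 passes to the descendants.
The descendants' portion (€990,000) is divided at the children's generation into 3 shares of €330,000. Xiulan takes €330,000. The 2 shares of the deceased (Erik and Qadir) are combined into a pool of €660,000.
That pool (€660,000) is divided at the grandchildren's generation equally among Farrukh, Gemma, Greta, Fionn, and Pablo: €132,000 each.

Greta receives €132,000.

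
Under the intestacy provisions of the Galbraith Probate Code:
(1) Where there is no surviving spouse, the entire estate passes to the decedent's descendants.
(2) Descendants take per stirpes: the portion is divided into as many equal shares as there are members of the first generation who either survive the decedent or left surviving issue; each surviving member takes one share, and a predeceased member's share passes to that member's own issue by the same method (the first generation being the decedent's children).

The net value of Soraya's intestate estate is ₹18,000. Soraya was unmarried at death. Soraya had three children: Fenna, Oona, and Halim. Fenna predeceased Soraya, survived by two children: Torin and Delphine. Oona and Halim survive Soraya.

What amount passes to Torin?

The entire ₹18,000 passes to the descendants.
That amount (₹18,000) is divided into 3 shares of ₹6,000: Oona and Halim each take ₹6,000; Fenna's ₹6,000 share passes to Fenna's issue.
Fenna's share (₹6,000) is divided into 2 shares of ₹3,000: Torin and Delphine each take ₹3,000.

Torin receives ₹3,000.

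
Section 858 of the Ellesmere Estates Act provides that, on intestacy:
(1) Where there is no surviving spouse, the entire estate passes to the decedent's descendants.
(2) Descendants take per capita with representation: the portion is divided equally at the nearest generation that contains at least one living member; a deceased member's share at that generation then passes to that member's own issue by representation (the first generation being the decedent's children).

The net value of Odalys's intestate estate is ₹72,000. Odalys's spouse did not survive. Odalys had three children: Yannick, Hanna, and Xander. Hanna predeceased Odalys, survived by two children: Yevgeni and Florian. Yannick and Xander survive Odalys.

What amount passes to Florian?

The entire ₹72,000 passes to the descendants.
That amount (₹72,000) is divided into 3 shares of ₹24,000: Yannick and Xander each take ₹24,000; Hanna's ₹24,000 share passes to Hanna's issue.
Hanna's share (₹24,000) is divided into 2 shares of ₹12,000: Yevgeni and Florian each take ₹12,000.

Florian receives ₹12,000.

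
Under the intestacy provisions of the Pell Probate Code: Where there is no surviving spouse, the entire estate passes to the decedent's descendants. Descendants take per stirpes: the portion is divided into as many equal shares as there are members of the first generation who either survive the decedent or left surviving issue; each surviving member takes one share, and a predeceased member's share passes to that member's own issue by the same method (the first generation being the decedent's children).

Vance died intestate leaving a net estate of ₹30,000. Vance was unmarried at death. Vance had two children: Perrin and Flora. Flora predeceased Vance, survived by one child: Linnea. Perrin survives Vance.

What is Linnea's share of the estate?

The entire ₹30,000 passes to the descendants.
That amount (₹30,000) is divided into 2 shares of ₹15,000: Perrin takes ₹15,000; Flora's ₹15,000 share passes to Flora's issue.
Flora's share (₹15,000) passes entirely to Linnea.

Linnea receives ₹15,000.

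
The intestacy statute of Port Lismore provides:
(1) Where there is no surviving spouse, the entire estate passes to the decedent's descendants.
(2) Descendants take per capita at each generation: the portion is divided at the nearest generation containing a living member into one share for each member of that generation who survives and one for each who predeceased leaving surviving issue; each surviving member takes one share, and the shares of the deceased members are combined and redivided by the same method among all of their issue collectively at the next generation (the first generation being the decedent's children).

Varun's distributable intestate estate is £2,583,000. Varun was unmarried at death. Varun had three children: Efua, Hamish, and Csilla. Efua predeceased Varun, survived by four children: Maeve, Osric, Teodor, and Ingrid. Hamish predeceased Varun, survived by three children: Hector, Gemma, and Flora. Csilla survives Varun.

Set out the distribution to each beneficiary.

The entire £2,583,000 passes to the descendants.
That amount (£2,583,000) is divided at the children's generation into 3 shares of £861,000. Csilla takes £861,000. The 2 shares of the deceased (Efua and Hamish) are combined into a pool of £1,722,000.
That pool (£1,722,000) is divided at the grandchildren's generation equally among Maeve, Osric, Teodor, Ingrid, Hector, Gemma, and Flora: £246,000 each.

Maeve: £246,000; Osric: £246,000; Teodor: £246,000; Ingrid: £246,000; Hector: £246,000; Gemma: £246,000; Flora: £246,000; Csilla: £861,000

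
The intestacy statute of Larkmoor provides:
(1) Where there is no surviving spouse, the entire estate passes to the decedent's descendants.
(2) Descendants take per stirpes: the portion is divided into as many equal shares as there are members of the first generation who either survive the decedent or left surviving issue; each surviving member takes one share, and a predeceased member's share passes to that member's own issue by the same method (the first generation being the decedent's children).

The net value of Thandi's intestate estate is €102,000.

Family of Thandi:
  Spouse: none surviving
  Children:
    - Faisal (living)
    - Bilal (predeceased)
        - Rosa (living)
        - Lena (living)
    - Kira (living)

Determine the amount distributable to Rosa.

The entire €102,000 passes to the descendants.
That amount (€102,000) is divided into 3 shares of €34,000: Faisal and Kira each take €34,000; Bilal's €34,000 share passes to Bilal's issue.
Bilal's share (€34,000) is divided into 2 shares of €17,000: Rosa and Lena each take €17,000.

Rosa receives €17,000.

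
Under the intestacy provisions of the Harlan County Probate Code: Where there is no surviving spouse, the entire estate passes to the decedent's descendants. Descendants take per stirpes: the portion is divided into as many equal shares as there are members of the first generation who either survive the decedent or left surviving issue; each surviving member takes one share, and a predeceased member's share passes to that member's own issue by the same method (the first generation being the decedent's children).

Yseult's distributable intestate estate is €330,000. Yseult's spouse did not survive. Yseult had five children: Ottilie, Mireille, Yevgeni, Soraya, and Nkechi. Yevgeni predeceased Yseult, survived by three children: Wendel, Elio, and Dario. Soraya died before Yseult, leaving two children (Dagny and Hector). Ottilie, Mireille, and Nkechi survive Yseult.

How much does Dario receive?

The entire €330,000 passes to the descendants.
That amount (€330,000) is divided into 5 shares of €66,000: Ottilie, Mireille, and Nkechi each take €66,000; Yevgeni's €66,000 share passes to Yevgeni's issue; Soraya's €66,000 share passes to Soraya's issue.
Yevgeni's share (€66,000) is divided into 3 shares of €22,000: Wendel, Elio, and Dario each take €22,000.
Soraya's share (€66,000) is divided into 2 shares of €33,000: Dagny and Hector each take €33,000.

Dario receives €22,000.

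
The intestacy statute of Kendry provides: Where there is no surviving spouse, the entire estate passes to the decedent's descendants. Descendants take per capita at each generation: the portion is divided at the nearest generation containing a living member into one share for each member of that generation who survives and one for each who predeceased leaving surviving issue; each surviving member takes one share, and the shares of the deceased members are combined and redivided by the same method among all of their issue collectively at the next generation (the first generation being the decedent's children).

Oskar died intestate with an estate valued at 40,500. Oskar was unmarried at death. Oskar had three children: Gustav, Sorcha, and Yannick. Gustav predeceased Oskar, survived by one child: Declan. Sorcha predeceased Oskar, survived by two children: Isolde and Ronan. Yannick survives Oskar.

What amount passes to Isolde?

Isolde receives 9,000.

The entire 40,500 passes to the descendants.
That amount (40,500) is divided at the children's generation into 3 shares of 13,500. Yannick takes 13,500. The 2 shares of the deceased (Gustav and Sorcha) are combined into a pool of 27,000.
That pool (27,000) is divided at the grandchildren's generation equally among Declan, Isolde, and Ronan: 9,000 each.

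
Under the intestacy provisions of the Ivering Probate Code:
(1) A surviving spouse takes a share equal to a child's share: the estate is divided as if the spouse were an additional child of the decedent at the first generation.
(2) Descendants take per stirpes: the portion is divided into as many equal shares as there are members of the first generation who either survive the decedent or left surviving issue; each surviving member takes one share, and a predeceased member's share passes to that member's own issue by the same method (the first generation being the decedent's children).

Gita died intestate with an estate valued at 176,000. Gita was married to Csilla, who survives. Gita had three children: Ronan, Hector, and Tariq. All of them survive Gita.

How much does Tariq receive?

The spouse counts as an additional share at the children's level, so there are 4 primary shares of 44,000. Csilla takes one such share (44,000).
The children's combined portion (132,000) is divided into 3 shares of 44,000: Ronan, Hector, and Tariq each take 44,000.

Tariq receives 44,000.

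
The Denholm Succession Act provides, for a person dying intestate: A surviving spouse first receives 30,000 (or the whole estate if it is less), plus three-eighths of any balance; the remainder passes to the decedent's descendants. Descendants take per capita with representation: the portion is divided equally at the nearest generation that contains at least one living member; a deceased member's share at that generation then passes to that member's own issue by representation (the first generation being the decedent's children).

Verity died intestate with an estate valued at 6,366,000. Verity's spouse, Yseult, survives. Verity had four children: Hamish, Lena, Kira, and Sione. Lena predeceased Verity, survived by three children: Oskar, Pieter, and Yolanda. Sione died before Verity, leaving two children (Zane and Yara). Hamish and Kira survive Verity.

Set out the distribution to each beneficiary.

Yseult: 2,406,000; Hamish: 990,000; Oskar: 330,000; Pieter: 330,000; Yolanda: 330,000; Kira: 990,000; Zane: 495,000; Yara: 495,000

Yseult first takes 30,000, leaving a balance of 6,336,000. Yseult then takes three-eighths of the balance (2,376,000), for a total of 2,406,000. The remaining 3,960,000 passes to the descendants.
The descendants' portion (3,960,000) is divided into 4 shares of 990,000: Hamish and Kira each take 990,000; Lena's 990,000 share passes to Lena's issue; Sione's 990,000 share passes to Sione's issue.
Lena's share (990,000) is divided into 3 shares of 330,000: Oskar, Pieter, and Yolanda each take 330,000.
Sione's share (990,000) is divided into 2 shares of 495,000: Zane and Yara each take 495,000.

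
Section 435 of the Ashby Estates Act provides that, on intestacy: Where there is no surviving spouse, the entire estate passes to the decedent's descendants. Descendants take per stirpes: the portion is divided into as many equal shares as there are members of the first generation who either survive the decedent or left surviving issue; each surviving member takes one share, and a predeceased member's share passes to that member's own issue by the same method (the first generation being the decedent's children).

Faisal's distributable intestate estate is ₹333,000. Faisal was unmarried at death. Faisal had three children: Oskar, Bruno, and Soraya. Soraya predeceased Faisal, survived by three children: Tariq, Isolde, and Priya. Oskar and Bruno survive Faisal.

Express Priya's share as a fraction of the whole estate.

The entire ₹333,000 passes to the descendants.
That amount (₹333,000) is divided into 3 shares of ₹111,000: Oskar and Bruno each take ₹111,000; Soraya's ₹111,000 share passes to Soraya's issue.
Soraya's share (₹111,000) is divided into 3 shares of ₹37,000: Tariq, Isolde, and Priya each take ₹37,000.

Priya receives 1/9 of the estate.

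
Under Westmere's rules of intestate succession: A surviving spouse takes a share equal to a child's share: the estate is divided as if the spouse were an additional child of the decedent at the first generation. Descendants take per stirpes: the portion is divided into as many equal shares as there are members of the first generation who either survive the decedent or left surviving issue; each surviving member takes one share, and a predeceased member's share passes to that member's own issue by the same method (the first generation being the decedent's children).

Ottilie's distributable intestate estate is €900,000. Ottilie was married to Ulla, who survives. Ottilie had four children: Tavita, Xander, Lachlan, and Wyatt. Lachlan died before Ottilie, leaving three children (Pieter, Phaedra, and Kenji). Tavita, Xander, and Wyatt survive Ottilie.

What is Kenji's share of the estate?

Kenji receives €60,000.

The spouse counts as an additional share at the children's level, so there are 5 primary shares of €180,000. Ulla takes one such share (€180,000).
The children's combined portion (€720,000) is divided into 4 shares of €180,000: Tavita, Xander, and Wyatt each take €180,000; Lachlan's €180,000 share passes to Lachlan's issue.
Lachlan's share (€180,000) is divided into 3 shares of €60,000: Pieter, Phaedra, and Kenji each take €60,000.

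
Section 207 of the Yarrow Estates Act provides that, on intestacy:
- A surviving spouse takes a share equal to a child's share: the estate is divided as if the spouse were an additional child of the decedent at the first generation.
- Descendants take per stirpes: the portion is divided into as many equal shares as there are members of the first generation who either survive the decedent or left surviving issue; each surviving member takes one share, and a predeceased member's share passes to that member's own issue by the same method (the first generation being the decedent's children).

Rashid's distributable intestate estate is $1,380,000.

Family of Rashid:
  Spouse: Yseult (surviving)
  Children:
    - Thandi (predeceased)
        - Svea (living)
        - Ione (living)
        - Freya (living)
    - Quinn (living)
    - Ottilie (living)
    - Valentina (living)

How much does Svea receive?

The spouse counts as an additional share at the children's level, so there are 5 primary shares of $276,000. Yseult takes one such share ($276,000).
The children's combined portion ($1,104,000) is divided into 4 shares of $276,000: Quinn, Ottilie, and Valentina each take $276,000; Thandi's $276,000 share passes to Thandi's issue.
Thandi's share ($276,000) is divided into 3 shares of $92,000: Svea, Ione, and Freya each take $92,000.

Svea receives $92,000.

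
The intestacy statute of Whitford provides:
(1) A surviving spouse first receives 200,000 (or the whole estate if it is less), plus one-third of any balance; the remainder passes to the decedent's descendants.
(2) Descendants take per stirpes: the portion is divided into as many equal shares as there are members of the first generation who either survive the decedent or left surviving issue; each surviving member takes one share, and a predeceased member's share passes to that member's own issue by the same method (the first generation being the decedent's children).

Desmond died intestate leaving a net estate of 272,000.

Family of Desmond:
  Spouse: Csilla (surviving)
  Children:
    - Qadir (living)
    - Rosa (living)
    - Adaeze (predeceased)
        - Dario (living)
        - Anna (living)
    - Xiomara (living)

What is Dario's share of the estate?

Csilla first takes 200,000, leaving a balance of 72,000. Csilla then takes one-third of the balance (24,000), for a total of 224,000. The remaining 48,000 passes to the descendants.
The descendants' portion (48,000) is divided into 4 shares of 12,000: Qadir, Rosa, and Xiomara each take 12,000; Adaeze's 12,000 share passes to Adaeze's issue.
Adaeze's share (12,000) is divided into 2 shares of 6,000: Dario and Anna each take 6,000.

Dario receives 6,000.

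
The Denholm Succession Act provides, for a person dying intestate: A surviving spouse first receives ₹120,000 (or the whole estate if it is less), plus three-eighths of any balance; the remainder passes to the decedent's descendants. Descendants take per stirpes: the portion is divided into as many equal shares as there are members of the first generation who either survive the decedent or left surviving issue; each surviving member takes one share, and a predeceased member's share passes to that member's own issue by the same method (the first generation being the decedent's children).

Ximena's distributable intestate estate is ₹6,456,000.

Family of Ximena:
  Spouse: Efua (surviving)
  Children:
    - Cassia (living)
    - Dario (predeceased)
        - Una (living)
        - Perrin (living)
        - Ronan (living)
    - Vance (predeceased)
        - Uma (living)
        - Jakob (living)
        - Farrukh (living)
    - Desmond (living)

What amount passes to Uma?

Efua first takes ₹120,000, leaving a balance of ₹6,336,000. Efua then takes three-eighths of the balance (₹2,376,000), for a total of ₹2,496,000. The remaining ₹3,960,000 passes to the descendants.
The descendants' portion (₹3,960,000) is divided into 4 shares of ₹990,000: Cassia and Desmond each take ₹990,000; Dario's ₹990,000 share passes to Dario's issue; Vance's ₹990,000 share passes to Vance's issue.
Dario's share (₹990,000) is divided into 3 shares of ₹330,000: Una, Perrin, and Ronan each take ₹330,000.
Vance's share (₹990,000) is divided into 3 shares of ₹330,000: Uma, Jakob, and Farrukh each take ₹330,000.

Uma receives ₹330,000.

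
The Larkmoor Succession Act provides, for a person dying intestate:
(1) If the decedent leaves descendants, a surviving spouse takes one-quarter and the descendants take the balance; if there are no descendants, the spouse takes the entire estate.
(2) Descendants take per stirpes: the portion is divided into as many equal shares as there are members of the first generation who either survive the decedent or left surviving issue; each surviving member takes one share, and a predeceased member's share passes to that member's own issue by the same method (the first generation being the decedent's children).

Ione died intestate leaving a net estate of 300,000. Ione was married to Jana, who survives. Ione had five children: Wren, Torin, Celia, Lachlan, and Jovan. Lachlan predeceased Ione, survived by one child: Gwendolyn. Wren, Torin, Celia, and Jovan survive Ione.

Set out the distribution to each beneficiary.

Jana: 75,000; Wren: 45,000; Torin: 45,000; Celia: 45,000; Gwendolyn: 45,000; Jovan: 45,000

Jana takes one-quarter of 300,000 = 75,000. The remaining 225,000 passes to the descendants.
The descendants' portion (225,000) is divided into 5 shares of 45,000: Wren, Torin, Celia, and Jovan each take 45,000; Lachlan's 45,000 share passes to Lachlan's issue.
Lachlan's share (45,000) passes entirely to Gwendolyn.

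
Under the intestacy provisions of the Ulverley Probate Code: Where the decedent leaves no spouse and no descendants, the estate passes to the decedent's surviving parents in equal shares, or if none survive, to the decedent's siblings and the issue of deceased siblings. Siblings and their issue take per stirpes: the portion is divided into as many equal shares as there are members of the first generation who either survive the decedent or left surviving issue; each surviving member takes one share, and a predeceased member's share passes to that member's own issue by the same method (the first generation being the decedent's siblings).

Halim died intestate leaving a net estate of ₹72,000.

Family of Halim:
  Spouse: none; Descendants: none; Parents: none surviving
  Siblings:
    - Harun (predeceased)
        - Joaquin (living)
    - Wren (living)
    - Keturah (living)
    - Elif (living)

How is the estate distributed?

The entire ₹72,000 passes to the siblings and their issue.
That amount (₹72,000) is divided into 4 shares of ₹18,000: Wren, Keturah, and Elif each take ₹18,000; Harun's ₹18,000 share passes to Harun's issue.
Harun's share (₹18,000) passes entirely to Joaquin.

Joaquin: ₹18,000; Wren: ₹18,000; Keturah: ₹18,000; Elif: ₹18,000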